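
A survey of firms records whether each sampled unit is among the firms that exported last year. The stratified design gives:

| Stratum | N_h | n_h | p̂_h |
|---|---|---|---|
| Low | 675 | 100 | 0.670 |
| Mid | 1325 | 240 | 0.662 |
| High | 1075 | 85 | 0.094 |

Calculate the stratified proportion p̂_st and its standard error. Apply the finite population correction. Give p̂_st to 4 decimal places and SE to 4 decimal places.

p̂_st ≈ 0.4652, SE ≈ 0.0187

N = 3075; stratum weights W_h = N_h/N.
p̂_st = Σ W_h p̂_h = (675·0.670 + 1325·0.662 + 1075·0.094)/3075 = 0.46519
V̂(p̂_st) = Σ W_h² (1 − n_h/N_h) p̂_h(1−p̂_h)/(n_h−1):
  stratum Low: (675/3075)²·(1 − 100/675)·0.670·0.330/99 = 9.16716e-05
  stratum Mid: (1325/3075)²·(1 − 240/1325)·0.662·0.338/239 = 0.000142342
  stratum High: (1075/3075)²·(1 − 85/1075)·0.094·0.906/84 = 0.000114112
V̂(p̂_st) = 0.000348125; SE = √V̂ = 0.0186581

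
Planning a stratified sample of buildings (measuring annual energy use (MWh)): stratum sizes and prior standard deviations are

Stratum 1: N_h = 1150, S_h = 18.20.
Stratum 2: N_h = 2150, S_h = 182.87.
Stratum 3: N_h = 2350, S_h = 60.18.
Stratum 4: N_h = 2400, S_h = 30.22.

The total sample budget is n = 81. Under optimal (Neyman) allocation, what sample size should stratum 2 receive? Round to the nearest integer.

Neyman allocation: n_h = n · N_h S_h / Σ N_i S_i, with n = 81.
  stratum 1: N_h·S_h = 1150·18.20 = 20930.00
  stratum 2: N_h·S_h = 2150·182.87 = 393170.50
  stratum 3: N_h·S_h = 2350·60.18 = 141423.00
  stratum 4: N_h·S_h = 2400·30.22 = 72528.00
Σ N_h S_h = 628051.50
n for stratum 2 = 81·393170.50/628051.50 = 50.707 → 51

51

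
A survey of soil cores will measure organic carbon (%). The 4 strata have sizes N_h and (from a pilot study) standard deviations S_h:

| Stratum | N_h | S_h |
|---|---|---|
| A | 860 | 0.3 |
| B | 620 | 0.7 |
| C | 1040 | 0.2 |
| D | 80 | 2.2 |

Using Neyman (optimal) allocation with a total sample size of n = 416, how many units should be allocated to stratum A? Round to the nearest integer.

100

Neyman allocation: n_h = n · N_h S_h / Σ N_i S_i, with n = 416.
  stratum A: N_h·S_h = 860·0.3 = 258.00
  stratum B: N_h·S_h = 620·0.7 = 434.00
  stratum C: N_h·S_h = 1040·0.2 = 208.00
  stratum D: N_h·S_h = 80·2.2 = 176.00
Σ N_h S_h = 1076.00
n for stratum A = 416·258.00/1076.00 = 99.747 → 100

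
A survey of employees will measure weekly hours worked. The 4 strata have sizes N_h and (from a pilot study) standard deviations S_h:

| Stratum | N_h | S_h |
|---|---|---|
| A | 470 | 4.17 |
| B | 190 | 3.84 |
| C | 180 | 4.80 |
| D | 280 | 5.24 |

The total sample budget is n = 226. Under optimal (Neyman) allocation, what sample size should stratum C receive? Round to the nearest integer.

39

Neyman allocation: n_h = n · N_h S_h / Σ N_i S_i, with n = 226.
  stratum A: N_h·S_h = 470·4.17 = 1959.90
  stratum B: N_h·S_h = 190·3.84 = 729.60
  stratum C: N_h·S_h = 180·4.80 = 864.00
  stratum D: N_h·S_h = 280·5.24 = 1467.20
Σ N_h S_h = 5020.70
n for stratum C = 226·864.00/5020.70 = 38.892 → 39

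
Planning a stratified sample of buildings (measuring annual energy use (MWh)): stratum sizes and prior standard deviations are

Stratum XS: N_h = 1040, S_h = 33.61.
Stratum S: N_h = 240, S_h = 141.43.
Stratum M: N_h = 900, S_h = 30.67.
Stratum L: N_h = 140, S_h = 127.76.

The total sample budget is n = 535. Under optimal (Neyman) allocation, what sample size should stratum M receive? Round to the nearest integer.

129

Neyman allocation: n_h = n · N_h S_h / Σ N_i S_i, with n = 535.
  stratum XS: N_h·S_h = 1040·33.61 = 34954.40
  stratum S: N_h·S_h = 240·141.43 = 33943.20
  stratum M: N_h·S_h = 900·30.67 = 27603.00
  stratum L: N_h·S_h = 140·127.76 = 17886.40
Σ N_h S_h = 114387.00
n for stratum M = 535·27603.00/114387.00 = 129.102 → 129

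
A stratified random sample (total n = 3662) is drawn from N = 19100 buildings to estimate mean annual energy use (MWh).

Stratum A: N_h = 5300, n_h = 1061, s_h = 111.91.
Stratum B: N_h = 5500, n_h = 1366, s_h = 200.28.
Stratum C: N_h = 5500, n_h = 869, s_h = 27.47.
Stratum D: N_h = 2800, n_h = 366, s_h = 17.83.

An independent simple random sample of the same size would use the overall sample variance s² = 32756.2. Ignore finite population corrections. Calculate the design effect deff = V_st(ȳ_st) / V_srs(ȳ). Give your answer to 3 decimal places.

deff ≈ 0.384

V̂(ȳ_st) = Σ W_h² s_h²/n_h, with W_h = N_h/N and N = 19100:
  stratum A: (5300/19100)²·111.91²/1061 = 0.908882
  stratum B: (5500/19100)²·200.28²/1366 = 2.43491
  stratum C: (5500/19100)²·27.47²/869 = 0.0720039
  stratum D: (2800/19100)²·17.83²/366 = 0.0186668
V_st = 3.43446
V_srs = s²/n = 32756.2/3662 = 8.94489
deff = V_st / V_srs = 3.43446/8.94489 = 0.3840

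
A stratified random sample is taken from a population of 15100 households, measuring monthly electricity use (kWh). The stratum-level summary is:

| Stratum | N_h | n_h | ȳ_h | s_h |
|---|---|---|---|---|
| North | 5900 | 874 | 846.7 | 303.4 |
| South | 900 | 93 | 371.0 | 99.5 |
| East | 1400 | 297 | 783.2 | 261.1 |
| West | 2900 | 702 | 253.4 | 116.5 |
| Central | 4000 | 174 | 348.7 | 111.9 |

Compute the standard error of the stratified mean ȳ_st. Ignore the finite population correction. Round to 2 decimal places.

SE(ȳ_st) ≈ 4.92

V̂(ȳ_st) = Σ W_h² s_h²/n_h, with W_h = N_h/N and N = 15100:
  stratum North: (5900/15100)²·303.4²/874 = 16.0794
  stratum South: (900/15100)²·99.5²/93 = 0.378176
  stratum East: (1400/15100)²·261.1²/297 = 1.97315
  stratum West: (2900/15100)²·116.5²/702 = 0.713111
  stratum Central: (4000/15100)²·111.9²/174 = 5.04983
V̂(ȳ_st) = 24.1937
SE(ȳ_st) = √24.1937 = 4.91871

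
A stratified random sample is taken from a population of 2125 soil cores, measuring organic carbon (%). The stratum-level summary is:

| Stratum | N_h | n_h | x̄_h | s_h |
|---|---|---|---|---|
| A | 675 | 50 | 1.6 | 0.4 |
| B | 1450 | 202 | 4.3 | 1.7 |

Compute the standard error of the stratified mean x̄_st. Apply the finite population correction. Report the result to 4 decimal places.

V̂(x̄_st) = Σ W_h² (1 − n_h/N_h) s_h²/n_h, with W_h = N_h/N and N = 2125:
  stratum A: (675/2125)²·(1 − 50/675)·0.4²/50 = 0.000298962
  stratum B: (1450/2125)²·(1 − 202/1450)·1.7²/202 = 0.00573339
V̂(x̄_st) = 0.00603235
SE(x̄_st) = √0.00603235 = 0.0776682

SE(x̄_st) ≈ 0.0777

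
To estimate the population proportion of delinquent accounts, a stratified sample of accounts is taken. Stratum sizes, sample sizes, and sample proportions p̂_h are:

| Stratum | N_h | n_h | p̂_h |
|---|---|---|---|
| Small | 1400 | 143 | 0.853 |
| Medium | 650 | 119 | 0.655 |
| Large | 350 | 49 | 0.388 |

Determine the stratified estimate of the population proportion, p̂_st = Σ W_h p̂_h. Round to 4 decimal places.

p̂_st ≈ 0.7316

N = 2400; stratum weights W_h = N_h/N.
p̂_st = Σ W_h p̂_h = (1400·0.853 + 650·0.655 + 350·0.388)/2400 = 0.73156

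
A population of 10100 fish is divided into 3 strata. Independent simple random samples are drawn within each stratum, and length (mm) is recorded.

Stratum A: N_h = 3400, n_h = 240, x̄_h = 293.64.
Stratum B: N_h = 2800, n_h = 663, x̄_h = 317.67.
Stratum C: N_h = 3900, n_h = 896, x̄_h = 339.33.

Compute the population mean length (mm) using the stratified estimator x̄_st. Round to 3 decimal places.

N = Σ N_h = 10100. Stratum weights W_h = N_h/N.
x̄_st = (3400·293.64 + 2800·317.67 + 3900·339.33) / 10100 = 317.94446

x̄_st ≈ 317.944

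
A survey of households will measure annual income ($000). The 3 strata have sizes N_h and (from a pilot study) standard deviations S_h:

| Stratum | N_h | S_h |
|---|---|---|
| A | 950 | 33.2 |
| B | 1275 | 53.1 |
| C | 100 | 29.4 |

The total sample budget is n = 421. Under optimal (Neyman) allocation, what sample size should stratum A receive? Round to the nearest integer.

130

Neyman allocation: n_h = n · N_h S_h / Σ N_i S_i, with n = 421.
  stratum A: N_h·S_h = 950·33.2 = 31540.00
  stratum B: N_h·S_h = 1275·53.1 = 67702.50
  stratum C: N_h·S_h = 100·29.4 = 2940.00
Σ N_h S_h = 102182.50
n for stratum A = 421·31540.00/102182.50 = 129.947 → 130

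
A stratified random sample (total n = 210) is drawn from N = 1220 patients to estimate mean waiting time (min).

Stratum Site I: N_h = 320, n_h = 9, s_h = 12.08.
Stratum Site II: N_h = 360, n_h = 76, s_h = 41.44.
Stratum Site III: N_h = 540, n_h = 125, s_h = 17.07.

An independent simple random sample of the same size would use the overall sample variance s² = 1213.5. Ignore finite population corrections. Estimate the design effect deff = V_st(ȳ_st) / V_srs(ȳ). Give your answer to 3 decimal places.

V̂(ȳ_st) = Σ W_h² s_h²/n_h, with W_h = N_h/N and N = 1220:
  stratum Site I: (320/1220)²·12.08²/9 = 1.11551
  stratum Site II: (360/1220)²·41.44²/76 = 1.96748
  stratum Site III: (540/1220)²·17.07²/125 = 0.456694
V_st = 3.53968
V_srs = s²/n = 1213.5/210 = 5.77857
deff = V_st / V_srs = 3.53968/5.77857 = 0.6126

deff ≈ 0.613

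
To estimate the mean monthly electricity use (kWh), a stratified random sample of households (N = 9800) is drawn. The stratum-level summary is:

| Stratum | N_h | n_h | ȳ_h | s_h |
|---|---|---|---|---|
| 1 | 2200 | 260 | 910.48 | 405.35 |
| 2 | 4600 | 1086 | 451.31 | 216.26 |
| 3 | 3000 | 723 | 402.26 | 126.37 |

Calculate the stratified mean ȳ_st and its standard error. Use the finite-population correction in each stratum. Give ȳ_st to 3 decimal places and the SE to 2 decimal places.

ȳ_st = Σ W_h ȳ_h = (2200·910.48 + 4600·451.31 + 3000·402.26)/9800 = 539.37367
V̂(ȳ_st) = Σ W_h² (1 − n_h/N_h) s_h²/n_h, with W_h = N_h/N and N = 9800:
  stratum 1: (2200/9800)²·(1 − 260/2200)·405.35²/260 = 28.084
  stratum 2: (4600/9800)²·(1 − 1086/4600)·216.26²/1086 = 7.2482
  stratum 3: (3000/9800)²·(1 − 723/3000)·126.37²/723 = 1.57102
V̂(ȳ_st) = 36.9032
SE(ȳ_st) = √36.9032 = 6.0748

ȳ_st ≈ 539.374, SE ≈ 6.07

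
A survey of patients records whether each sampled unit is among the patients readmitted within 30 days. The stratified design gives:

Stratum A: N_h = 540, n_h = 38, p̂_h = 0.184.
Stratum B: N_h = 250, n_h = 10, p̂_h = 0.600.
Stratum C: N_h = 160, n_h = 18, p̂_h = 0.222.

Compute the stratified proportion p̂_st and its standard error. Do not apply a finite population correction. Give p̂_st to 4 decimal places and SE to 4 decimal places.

N = 950; stratum weights W_h = N_h/N.
p̂_st = Σ W_h p̂_h = (540·0.184 + 250·0.600 + 160·0.222)/950 = 0.29987
V̂(p̂_st) = Σ W_h² p̂_h(1−p̂_h)/(n_h−1):
  stratum A: (540/950)²·0.184·0.816/37 = 0.00131113
  stratum B: (250/950)²·0.600·0.400/9 = 0.00184672
  stratum C: (160/950)²·0.222·0.778/17 = 0.000288188
V̂(p̂_st) = 0.00344604; SE = √V̂ = 0.058703

p̂_st ≈ 0.2999, SE ≈ 0.0587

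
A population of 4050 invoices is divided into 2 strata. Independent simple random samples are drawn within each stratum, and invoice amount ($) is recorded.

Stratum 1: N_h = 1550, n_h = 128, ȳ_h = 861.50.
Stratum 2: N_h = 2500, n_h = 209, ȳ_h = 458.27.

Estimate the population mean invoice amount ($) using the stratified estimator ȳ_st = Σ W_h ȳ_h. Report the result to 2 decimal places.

ȳ_st ≈ 612.59

N = Σ N_h = 4050. Stratum weights W_h = N_h/N.
ȳ_st = (1550·861.50 + 2500·458.27) / 4050 = 612.5926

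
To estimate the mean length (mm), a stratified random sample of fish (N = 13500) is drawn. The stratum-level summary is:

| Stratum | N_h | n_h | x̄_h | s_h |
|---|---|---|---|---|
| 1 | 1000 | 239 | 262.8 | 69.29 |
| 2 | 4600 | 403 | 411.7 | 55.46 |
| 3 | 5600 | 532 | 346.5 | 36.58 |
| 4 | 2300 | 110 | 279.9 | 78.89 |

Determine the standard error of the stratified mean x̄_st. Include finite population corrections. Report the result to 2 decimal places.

SE(x̄_st) ≈ 1.69

V̂(x̄_st) = Σ W_h² (1 − n_h/N_h) s_h²/n_h, with W_h = N_h/N and N = 13500:
  stratum 1: (1000/13500)²·(1 − 239/1000)·69.29²/239 = 0.0838804
  stratum 2: (4600/13500)²·(1 − 403/4600)·55.46²/403 = 0.808507
  stratum 3: (5600/13500)²·(1 − 532/5600)·36.58²/532 = 0.391681
  stratum 4: (2300/13500)²·(1 − 110/2300)·78.89²/110 = 1.56371
V̂(x̄_st) = 2.84778
SE(x̄_st) = √2.84778 = 1.68754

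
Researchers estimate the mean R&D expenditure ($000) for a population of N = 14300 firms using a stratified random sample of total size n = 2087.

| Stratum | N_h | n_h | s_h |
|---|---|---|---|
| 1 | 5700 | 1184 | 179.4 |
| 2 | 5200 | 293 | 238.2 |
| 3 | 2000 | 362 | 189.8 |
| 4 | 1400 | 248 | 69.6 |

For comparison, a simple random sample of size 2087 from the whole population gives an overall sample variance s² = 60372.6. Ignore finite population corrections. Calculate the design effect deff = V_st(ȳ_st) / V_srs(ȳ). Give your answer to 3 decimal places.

deff ≈ 1.108

V̂(ȳ_st) = Σ W_h² s_h²/n_h, with W_h = N_h/N and N = 14300:
  stratum 1: (5700/14300)²·179.4²/1184 = 4.31888
  stratum 2: (5200/14300)²·238.2²/293 = 25.6065
  stratum 3: (2000/14300)²·189.8²/362 = 1.94658
  stratum 4: (1400/14300)²·69.6²/248 = 0.187219
V_st = 32.0592
V_srs = s²/n = 60372.6/2087 = 28.9279
deff = V_st / V_srs = 32.0592/28.9279 = 1.1082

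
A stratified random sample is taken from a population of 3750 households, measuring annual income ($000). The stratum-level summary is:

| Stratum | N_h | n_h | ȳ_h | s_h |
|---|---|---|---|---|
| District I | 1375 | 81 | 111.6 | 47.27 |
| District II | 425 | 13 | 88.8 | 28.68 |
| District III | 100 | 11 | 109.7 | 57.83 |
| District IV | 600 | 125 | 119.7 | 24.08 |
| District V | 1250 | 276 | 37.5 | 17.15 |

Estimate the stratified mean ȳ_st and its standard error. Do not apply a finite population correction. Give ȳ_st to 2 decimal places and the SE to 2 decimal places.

ȳ_st ≈ 85.56, SE ≈ 2.23

ȳ_st = Σ W_h ȳ_h = (1375·111.6 + 425·88.8 + 100·109.7 + 600·119.7 + 1250·37.5)/3750 = 85.56133
V̂(ȳ_st) = Σ W_h² s_h²/n_h, with W_h = N_h/N and N = 3750:
  stratum District I: (1375/3750)²·47.27²/81 = 3.70876
  stratum District II: (425/3750)²·28.68²/13 = 0.8127
  stratum District III: (100/3750)²·57.83²/11 = 0.216198
  stratum District IV: (600/3750)²·24.08²/125 = 0.118753
  stratum District V: (1250/3750)²·17.15²/276 = 0.118407
V̂(ȳ_st) = 4.97482
SE(ȳ_st) = √4.97482 = 2.23043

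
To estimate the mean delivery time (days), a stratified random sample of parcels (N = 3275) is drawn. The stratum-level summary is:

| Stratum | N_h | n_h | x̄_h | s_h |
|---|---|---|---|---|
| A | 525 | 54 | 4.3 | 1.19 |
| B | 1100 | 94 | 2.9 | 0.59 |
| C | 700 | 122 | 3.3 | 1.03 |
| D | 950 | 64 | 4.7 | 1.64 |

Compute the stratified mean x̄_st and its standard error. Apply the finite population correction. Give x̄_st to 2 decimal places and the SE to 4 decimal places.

x̄_st = Σ W_h x̄_h = (525·4.3 + 1100·2.9 + 700·3.3 + 950·4.7)/3275 = 3.73206
V̂(x̄_st) = Σ W_h² (1 − n_h/N_h) s_h²/n_h, with W_h = N_h/N and N = 3275:
  stratum A: (525/3275)²·(1 − 54/525)·1.19²/54 = 0.000604586
  stratum B: (1100/3275)²·(1 − 94/1100)·0.59²/94 = 0.000382071
  stratum C: (700/3275)²·(1 − 122/700)·1.03²/122 = 0.000328033
  stratum D: (950/3275)²·(1 − 64/950)·1.64²/64 = 0.00329794
V̂(x̄_st) = 0.00461263
SE(x̄_st) = √0.00461263 = 0.0679163

x̄_st ≈ 3.73, SE ≈ 0.0679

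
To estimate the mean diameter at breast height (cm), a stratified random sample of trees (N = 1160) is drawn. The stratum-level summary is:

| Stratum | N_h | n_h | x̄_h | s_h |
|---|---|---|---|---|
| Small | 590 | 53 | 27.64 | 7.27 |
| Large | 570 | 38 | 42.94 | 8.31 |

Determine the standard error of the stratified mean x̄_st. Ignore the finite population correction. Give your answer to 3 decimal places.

V̂(x̄_st) = Σ W_h² s_h²/n_h, with W_h = N_h/N and N = 1160:
  stratum Small: (590/1160)²·7.27²/53 = 0.257977
  stratum Large: (570/1160)²·8.31²/38 = 0.438785
V̂(x̄_st) = 0.696762
SE(x̄_st) = √0.696762 = 0.834723

SE(x̄_st) ≈ 0.835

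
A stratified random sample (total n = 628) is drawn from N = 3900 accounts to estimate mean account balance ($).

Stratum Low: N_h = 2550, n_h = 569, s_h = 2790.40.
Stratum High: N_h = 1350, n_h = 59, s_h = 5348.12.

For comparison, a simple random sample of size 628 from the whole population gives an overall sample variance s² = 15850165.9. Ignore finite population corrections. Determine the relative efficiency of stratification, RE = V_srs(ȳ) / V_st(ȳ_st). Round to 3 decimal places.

V̂(ȳ_st) = Σ W_h² s_h²/n_h, with W_h = N_h/N and N = 3900:
  stratum Low: (2550/3900)²·2790.40²/569 = 5850.21
  stratum High: (1350/3900)²·5348.12²/59 = 58088.3
V_st = 63938.5
V_srs = s²/n = 15850165.9/628 = 25239.1
Relative efficiency = V_srs / V_st = 25239.1/63938.5 = 0.3947

RE ≈ 0.395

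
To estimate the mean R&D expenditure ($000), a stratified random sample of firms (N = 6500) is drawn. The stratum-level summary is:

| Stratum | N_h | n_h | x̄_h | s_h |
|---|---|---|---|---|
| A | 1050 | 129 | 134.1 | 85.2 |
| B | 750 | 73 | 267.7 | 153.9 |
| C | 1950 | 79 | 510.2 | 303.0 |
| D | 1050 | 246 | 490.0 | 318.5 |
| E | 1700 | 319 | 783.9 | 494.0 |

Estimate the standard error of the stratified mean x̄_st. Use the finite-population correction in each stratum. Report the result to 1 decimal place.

SE(x̄_st) ≈ 12.5

V̂(x̄_st) = Σ W_h² (1 − n_h/N_h) s_h²/n_h, with W_h = N_h/N and N = 6500:
  stratum A: (1050/6500)²·(1 − 129/1050)·85.2²/129 = 1.28799
  stratum B: (750/6500)²·(1 − 73/750)·153.9²/73 = 3.89922
  stratum C: (1950/6500)²·(1 − 79/1950)·303.0²/79 = 100.355
  stratum D: (1050/6500)²·(1 − 246/1050)·318.5²/246 = 8.23953
  stratum E: (1700/6500)²·(1 − 319/1700)·494.0²/319 = 42.5088
V̂(x̄_st) = 156.291
SE(x̄_st) = √156.291 = 12.5016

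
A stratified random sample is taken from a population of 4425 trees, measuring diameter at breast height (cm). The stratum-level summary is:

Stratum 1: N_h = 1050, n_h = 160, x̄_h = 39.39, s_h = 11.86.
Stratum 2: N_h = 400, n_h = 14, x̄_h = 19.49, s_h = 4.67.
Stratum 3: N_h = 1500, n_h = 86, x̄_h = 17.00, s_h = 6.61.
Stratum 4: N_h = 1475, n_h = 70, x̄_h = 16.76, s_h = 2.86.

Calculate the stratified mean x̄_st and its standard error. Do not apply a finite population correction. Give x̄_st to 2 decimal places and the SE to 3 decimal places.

x̄_st ≈ 22.46, SE ≈ 0.366

x̄_st = Σ W_h x̄_h = (1050·39.39 + 400·19.49 + 1500·17.00 + 1475·16.76)/4425 = 22.45797
V̂(x̄_st) = Σ W_h² s_h²/n_h, with W_h = N_h/N and N = 4425:
  stratum 1: (1050/4425)²·11.86²/160 = 0.0494996
  stratum 2: (400/4425)²·4.67²/14 = 0.0127291
  stratum 3: (1500/4425)²·6.61²/86 = 0.0583795
  stratum 4: (1475/4425)²·2.86²/70 = 0.0129835
V̂(x̄_st) = 0.133592
SE(x̄_st) = √0.133592 = 0.365502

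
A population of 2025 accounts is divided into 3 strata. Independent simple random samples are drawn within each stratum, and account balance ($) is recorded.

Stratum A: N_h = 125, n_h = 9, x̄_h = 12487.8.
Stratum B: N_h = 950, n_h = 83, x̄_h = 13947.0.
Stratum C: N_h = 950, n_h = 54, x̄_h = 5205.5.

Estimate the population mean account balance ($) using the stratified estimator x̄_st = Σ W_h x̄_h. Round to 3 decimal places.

x̄_st ≈ 9755.975

N = Σ N_h = 2025. Stratum weights W_h = N_h/N.
x̄_st = (125·12487.8 + 950·13947.0 + 950·5205.5) / 2025 = 9755.97531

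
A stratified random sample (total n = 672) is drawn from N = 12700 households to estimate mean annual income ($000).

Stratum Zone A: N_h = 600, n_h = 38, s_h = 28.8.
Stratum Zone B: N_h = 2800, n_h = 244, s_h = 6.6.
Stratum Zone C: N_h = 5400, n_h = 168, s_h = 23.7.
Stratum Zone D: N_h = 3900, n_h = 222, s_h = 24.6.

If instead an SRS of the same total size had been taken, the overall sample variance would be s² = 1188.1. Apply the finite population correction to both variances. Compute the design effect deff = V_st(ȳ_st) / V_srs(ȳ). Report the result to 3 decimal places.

deff ≈ 0.527

V̂(ȳ_st) = Σ W_h² (1 − n_h/N_h) s_h²/n_h, with W_h = N_h/N and N = 12700:
  stratum Zone A: (600/12700)²·(1 − 38/600)·28.8²/38 = 0.0456333
  stratum Zone B: (2800/12700)²·(1 − 244/2800)·6.6²/244 = 0.00792154
  stratum Zone C: (5400/12700)²·(1 − 168/5400)·23.7²/168 = 0.585654
  stratum Zone D: (3900/12700)²·(1 − 222/3900)·24.6²/222 = 0.24243
V_st = 0.881639
V_srs = (1 − 672/12700)·1188.1/672 = 1.67445
deff = V_st / V_srs = 0.881639/1.67445 = 0.5265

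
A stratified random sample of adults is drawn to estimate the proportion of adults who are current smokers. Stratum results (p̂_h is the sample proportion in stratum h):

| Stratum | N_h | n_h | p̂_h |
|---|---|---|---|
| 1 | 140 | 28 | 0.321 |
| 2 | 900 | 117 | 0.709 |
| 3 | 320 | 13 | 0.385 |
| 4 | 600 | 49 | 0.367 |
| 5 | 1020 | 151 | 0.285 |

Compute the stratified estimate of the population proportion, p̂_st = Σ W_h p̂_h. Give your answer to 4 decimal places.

p̂_st ≈ 0.4420

N = 2980; stratum weights W_h = N_h/N.
p̂_st = Σ W_h p̂_h = (140·0.321 + 900·0.709 + 320·0.385 + 600·0.367 + 1020·0.285)/2980 = 0.44199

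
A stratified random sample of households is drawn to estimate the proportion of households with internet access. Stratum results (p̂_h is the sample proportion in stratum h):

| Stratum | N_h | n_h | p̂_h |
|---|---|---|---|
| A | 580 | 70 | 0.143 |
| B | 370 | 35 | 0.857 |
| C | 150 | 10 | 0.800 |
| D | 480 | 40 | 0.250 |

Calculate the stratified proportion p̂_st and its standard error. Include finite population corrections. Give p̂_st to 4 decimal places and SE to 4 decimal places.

p̂_st ≈ 0.4051, SE ≈ 0.0308

N = 1580; stratum weights W_h = N_h/N.
p̂_st = Σ W_h p̂_h = (580·0.143 + 370·0.857 + 150·0.800 + 480·0.250)/1580 = 0.40508
V̂(p̂_st) = Σ W_h² (1 − n_h/N_h) p̂_h(1−p̂_h)/(n_h−1):
  stratum A: (580/1580)²·(1 − 70/580)·0.143·0.857/69 = 0.000210451
  stratum B: (370/1580)²·(1 − 35/370)·0.857·0.143/34 = 0.000178966
  stratum C: (150/1580)²·(1 − 10/150)·0.800·0.200/9 = 0.000149549
  stratum D: (480/1580)²·(1 − 40/480)·0.250·0.750/39 = 0.00040674
V̂(p̂_st) = 0.000945706; SE = √V̂ = 0.0307523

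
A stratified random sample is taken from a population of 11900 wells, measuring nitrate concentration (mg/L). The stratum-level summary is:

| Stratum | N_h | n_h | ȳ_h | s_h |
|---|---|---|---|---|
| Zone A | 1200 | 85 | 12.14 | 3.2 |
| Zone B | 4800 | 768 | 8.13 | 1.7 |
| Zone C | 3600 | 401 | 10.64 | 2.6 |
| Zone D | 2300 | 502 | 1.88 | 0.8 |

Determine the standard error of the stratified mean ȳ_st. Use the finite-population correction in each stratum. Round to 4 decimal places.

V̂(ȳ_st) = Σ W_h² (1 − n_h/N_h) s_h²/n_h, with W_h = N_h/N and N = 11900:
  stratum Zone A: (1200/11900)²·(1 − 85/1200)·3.2²/85 = 0.00113826
  stratum Zone B: (4800/11900)²·(1 − 768/4800)·1.7²/768 = 0.000514286
  stratum Zone C: (3600/11900)²·(1 − 401/3600)·2.6²/401 = 0.00137096
  stratum Zone D: (2300/11900)²·(1 − 502/2300)·0.8²/502 = 3.72306e-05
V̂(ȳ_st) = 0.00306074
SE(ȳ_st) = √0.00306074 = 0.055324

SE(ȳ_st) ≈ 0.0553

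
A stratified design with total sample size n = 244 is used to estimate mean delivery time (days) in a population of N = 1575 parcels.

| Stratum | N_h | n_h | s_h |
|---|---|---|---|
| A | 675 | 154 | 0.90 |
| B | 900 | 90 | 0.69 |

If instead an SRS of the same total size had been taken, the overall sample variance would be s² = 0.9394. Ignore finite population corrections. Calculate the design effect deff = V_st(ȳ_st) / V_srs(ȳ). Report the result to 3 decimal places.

deff ≈ 0.700

V̂(ȳ_st) = Σ W_h² s_h²/n_h, with W_h = N_h/N and N = 1575:
  stratum A: (675/1575)²·0.90²/154 = 0.000966075
  stratum B: (900/1575)²·0.69²/90 = 0.00172735
V_st = 0.00269342
V_srs = s²/n = 0.9394/244 = 0.00385
deff = V_st / V_srs = 0.00269342/0.00385 = 0.6996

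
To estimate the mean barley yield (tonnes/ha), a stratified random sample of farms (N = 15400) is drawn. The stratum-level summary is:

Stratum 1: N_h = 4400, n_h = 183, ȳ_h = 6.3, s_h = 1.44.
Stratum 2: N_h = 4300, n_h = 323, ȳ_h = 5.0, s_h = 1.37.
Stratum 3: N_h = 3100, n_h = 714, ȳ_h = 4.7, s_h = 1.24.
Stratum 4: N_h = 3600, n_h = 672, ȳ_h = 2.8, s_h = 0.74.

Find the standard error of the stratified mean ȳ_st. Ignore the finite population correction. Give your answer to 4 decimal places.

V̂(ȳ_st) = Σ W_h² s_h²/n_h, with W_h = N_h/N and N = 15400:
  stratum 1: (4400/15400)²·1.44²/183 = 0.000924992
  stratum 2: (4300/15400)²·1.37²/323 = 0.000453037
  stratum 3: (3100/15400)²·1.24²/714 = 8.72624e-05
  stratum 4: (3600/15400)²·0.74²/672 = 4.45305e-05
V̂(ȳ_st) = 0.00150982
SE(ȳ_st) = √0.00150982 = 0.0388564

SE(ȳ_st) ≈ 0.0389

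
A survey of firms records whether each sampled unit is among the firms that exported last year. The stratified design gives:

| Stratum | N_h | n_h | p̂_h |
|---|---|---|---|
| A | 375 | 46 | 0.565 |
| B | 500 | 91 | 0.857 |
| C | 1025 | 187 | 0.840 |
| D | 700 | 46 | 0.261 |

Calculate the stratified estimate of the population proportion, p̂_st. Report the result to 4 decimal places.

p̂_st ≈ 0.6477

N = 2600; stratum weights W_h = N_h/N.
p̂_st = Σ W_h p̂_h = (375·0.565 + 500·0.857 + 1025·0.840 + 700·0.261)/2600 = 0.64772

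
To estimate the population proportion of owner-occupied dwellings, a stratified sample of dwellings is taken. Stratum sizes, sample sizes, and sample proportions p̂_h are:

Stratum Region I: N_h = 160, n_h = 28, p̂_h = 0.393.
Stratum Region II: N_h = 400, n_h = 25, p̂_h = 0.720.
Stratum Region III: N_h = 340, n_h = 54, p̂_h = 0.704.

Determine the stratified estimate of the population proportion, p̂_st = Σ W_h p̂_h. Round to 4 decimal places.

p̂_st ≈ 0.6558

N = 900; stratum weights W_h = N_h/N.
p̂_st = Σ W_h p̂_h = (160·0.393 + 400·0.720 + 340·0.704)/900 = 0.65582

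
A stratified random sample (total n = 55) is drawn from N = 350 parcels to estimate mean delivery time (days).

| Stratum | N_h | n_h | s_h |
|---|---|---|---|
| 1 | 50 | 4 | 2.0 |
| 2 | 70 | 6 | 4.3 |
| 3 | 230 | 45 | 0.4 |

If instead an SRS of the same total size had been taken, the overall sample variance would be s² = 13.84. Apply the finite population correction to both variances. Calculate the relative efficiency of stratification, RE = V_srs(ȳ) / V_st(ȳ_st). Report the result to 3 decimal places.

RE ≈ 1.598

V̂(ȳ_st) = Σ W_h² (1 − n_h/N_h) s_h²/n_h, with W_h = N_h/N and N = 350:
  stratum 1: (50/350)²·(1 − 4/50)·2.0²/4 = 0.0187755
  stratum 2: (70/350)²·(1 − 6/70)·4.3²/6 = 0.112701
  stratum 3: (230/350)²·(1 − 45/230)·0.4²/45 = 0.00123501
V_st = 0.132711
V_srs = (1 − 55/350)·13.84/55 = 0.212094
Relative efficiency = V_srs / V_st = 0.212094/0.132711 = 1.5982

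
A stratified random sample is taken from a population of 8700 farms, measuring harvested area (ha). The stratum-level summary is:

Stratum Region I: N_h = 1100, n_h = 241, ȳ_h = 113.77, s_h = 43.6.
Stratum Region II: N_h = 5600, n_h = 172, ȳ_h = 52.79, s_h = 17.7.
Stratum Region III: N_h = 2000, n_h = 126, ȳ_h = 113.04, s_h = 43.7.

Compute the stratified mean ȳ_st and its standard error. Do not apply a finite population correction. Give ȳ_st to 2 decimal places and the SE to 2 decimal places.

ȳ_st ≈ 74.35, SE ≈ 1.30

ȳ_st = Σ W_h ȳ_h = (1100·113.77 + 5600·52.79 + 2000·113.04)/8700 = 74.35069
V̂(ȳ_st) = Σ W_h² s_h²/n_h, with W_h = N_h/N and N = 8700:
  stratum Region I: (1100/8700)²·43.6²/241 = 0.126096
  stratum Region II: (5600/8700)²·17.7²/172 = 0.754667
  stratum Region III: (2000/8700)²·43.7²/126 = 0.800966
V̂(ȳ_st) = 1.68173
SE(ȳ_st) = √1.68173 = 1.29682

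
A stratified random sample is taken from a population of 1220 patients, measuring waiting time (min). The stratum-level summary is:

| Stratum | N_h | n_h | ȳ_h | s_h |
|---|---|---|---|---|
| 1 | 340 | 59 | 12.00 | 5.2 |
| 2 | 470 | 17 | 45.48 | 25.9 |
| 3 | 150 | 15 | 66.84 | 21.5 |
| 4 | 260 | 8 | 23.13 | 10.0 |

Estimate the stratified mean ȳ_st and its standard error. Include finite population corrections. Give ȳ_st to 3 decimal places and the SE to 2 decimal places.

ȳ_st ≈ 34.013, SE ≈ 2.58

ȳ_st = Σ W_h ȳ_h = (340·12.00 + 470·45.48 + 150·66.84 + 260·23.13)/1220 = 34.01262
V̂(ȳ_st) = Σ W_h² (1 − n_h/N_h) s_h²/n_h, with W_h = N_h/N and N = 1220:
  stratum 1: (340/1220)²·(1 − 59/340)·5.2²/59 = 0.0294185
  stratum 2: (470/1220)²·(1 − 17/470)·25.9²/17 = 5.64452
  stratum 3: (150/1220)²·(1 − 15/150)·21.5²/15 = 0.419267
  stratum 4: (260/1220)²·(1 − 8/260)·10.0²/8 = 0.550255
V̂(ȳ_st) = 6.64346
SE(ȳ_st) = √6.64346 = 2.57749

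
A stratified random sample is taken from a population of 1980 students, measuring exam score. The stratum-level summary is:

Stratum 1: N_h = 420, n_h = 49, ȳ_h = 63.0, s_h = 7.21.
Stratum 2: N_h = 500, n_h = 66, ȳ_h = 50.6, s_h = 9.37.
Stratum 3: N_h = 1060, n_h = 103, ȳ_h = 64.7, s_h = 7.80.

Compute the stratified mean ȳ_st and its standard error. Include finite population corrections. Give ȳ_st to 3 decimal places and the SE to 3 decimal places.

ȳ_st ≈ 60.779, SE ≈ 0.518

ȳ_st = Σ W_h ȳ_h = (420·63.0 + 500·50.6 + 1060·64.7)/1980 = 60.77879
V̂(ȳ_st) = Σ W_h² (1 − n_h/N_h) s_h²/n_h, with W_h = N_h/N and N = 1980:
  stratum 1: (420/1980)²·(1 − 49/420)·7.21²/49 = 0.0421665
  stratum 2: (500/1980)²·(1 − 66/500)·9.37²/66 = 0.0736317
  stratum 3: (1060/1980)²·(1 − 103/1060)·7.80²/103 = 0.152841
V̂(ȳ_st) = 0.268639
SE(ȳ_st) = √0.268639 = 0.518304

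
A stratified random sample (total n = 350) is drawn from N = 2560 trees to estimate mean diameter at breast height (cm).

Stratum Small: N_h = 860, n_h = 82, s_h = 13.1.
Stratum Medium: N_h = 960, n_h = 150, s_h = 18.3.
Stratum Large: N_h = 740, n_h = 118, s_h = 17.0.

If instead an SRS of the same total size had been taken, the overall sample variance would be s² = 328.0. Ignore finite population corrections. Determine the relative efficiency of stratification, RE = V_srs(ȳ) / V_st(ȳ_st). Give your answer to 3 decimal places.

V̂(ȳ_st) = Σ W_h² s_h²/n_h, with W_h = N_h/N and N = 2560:
  stratum Small: (860/2560)²·13.1²/82 = 0.236181
  stratum Medium: (960/2560)²·18.3²/150 = 0.313959
  stratum Large: (740/2560)²·17.0²/118 = 0.204644
V_st = 0.754785
V_srs = s²/n = 328.0/350 = 0.937143
Relative efficiency = V_srs / V_st = 0.937143/0.754785 = 1.2416

RE ≈ 1.242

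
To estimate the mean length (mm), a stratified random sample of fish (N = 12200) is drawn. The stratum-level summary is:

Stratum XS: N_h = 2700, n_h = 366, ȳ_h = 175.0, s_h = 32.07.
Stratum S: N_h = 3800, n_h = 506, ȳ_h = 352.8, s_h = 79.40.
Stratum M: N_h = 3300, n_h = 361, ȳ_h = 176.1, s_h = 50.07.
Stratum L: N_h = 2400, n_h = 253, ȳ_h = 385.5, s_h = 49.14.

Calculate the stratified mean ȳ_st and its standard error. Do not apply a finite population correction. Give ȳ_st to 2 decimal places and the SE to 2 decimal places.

ȳ_st ≈ 272.09, SE ≈ 1.49

ȳ_st = Σ W_h ȳ_h = (2700·175.0 + 3800·352.8 + 3300·176.1 + 2400·385.5)/12200 = 272.08770
V̂(ȳ_st) = Σ W_h² s_h²/n_h, with W_h = N_h/N and N = 12200:
  stratum XS: (2700/12200)²·32.07²/366 = 0.137634
  stratum S: (3800/12200)²·79.40²/506 = 1.20875
  stratum M: (3300/12200)²·50.07²/361 = 0.508108
  stratum L: (2400/12200)²·49.14²/253 = 0.369362
V̂(ȳ_st) = 2.22386
SE(ȳ_st) = √2.22386 = 1.49126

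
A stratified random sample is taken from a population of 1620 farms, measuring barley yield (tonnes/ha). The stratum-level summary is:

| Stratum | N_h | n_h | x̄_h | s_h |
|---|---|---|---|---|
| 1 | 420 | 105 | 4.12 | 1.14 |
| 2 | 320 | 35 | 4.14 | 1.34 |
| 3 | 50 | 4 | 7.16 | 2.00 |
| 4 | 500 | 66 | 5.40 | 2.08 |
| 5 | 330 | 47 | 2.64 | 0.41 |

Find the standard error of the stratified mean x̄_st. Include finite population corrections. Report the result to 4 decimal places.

SE(x̄_st) ≈ 0.0940

V̂(x̄_st) = Σ W_h² (1 − n_h/N_h) s_h²/n_h, with W_h = N_h/N and N = 1620:
  stratum 1: (420/1620)²·(1 − 105/420)·1.14²/105 = 0.000623951
  stratum 2: (320/1620)²·(1 − 35/320)·1.34²/35 = 0.00178282
  stratum 3: (50/1620)²·(1 − 4/50)·2.00²/4 = 0.000876391
  stratum 4: (500/1620)²·(1 − 66/500)·2.08²/66 = 0.00542016
  stratum 5: (330/1620)²·(1 − 47/330)·0.41²/47 = 0.000127274
V̂(x̄_st) = 0.0088306
SE(x̄_st) = √0.0088306 = 0.0939712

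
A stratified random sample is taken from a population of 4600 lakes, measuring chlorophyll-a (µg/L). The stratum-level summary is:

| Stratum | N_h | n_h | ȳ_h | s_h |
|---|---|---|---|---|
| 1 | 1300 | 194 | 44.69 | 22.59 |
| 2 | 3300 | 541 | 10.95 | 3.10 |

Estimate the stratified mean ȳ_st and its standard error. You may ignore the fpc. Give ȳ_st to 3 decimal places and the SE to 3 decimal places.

ȳ_st = Σ W_h ȳ_h = (1300·44.69 + 3300·10.95)/4600 = 20.48522
V̂(ȳ_st) = Σ W_h² s_h²/n_h, with W_h = N_h/N and N = 4600:
  stratum 1: (1300/4600)²·22.59²/194 = 0.210088
  stratum 2: (3300/4600)²·3.10²/541 = 0.00914194
V̂(ȳ_st) = 0.21923
SE(ȳ_st) = √0.21923 = 0.46822

ȳ_st ≈ 20.485, SE ≈ 0.468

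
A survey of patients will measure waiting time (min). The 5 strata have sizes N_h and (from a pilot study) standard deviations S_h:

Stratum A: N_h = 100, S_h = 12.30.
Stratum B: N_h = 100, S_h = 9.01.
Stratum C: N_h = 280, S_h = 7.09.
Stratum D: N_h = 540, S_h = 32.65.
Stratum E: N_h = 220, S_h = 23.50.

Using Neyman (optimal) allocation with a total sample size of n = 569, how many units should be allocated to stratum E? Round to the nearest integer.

109

Neyman allocation: n_h = n · N_h S_h / Σ N_i S_i, with n = 569.
  stratum A: N_h·S_h = 100·12.30 = 1230.00
  stratum B: N_h·S_h = 100·9.01 = 901.00
  stratum C: N_h·S_h = 280·7.09 = 1985.20
  stratum D: N_h·S_h = 540·32.65 = 17631.00
  stratum E: N_h·S_h = 220·23.50 = 5170.00
Σ N_h S_h = 26917.20
n for stratum E = 569·5170.00/26917.20 = 109.288 → 109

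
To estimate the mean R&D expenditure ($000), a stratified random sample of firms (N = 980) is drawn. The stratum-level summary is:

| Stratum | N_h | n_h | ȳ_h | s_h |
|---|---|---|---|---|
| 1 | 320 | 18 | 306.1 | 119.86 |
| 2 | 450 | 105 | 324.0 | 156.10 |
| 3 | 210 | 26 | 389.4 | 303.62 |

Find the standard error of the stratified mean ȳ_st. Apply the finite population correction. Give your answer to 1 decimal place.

SE(ȳ_st) ≈ 16.1

V̂(ȳ_st) = Σ W_h² (1 − n_h/N_h) s_h²/n_h, with W_h = N_h/N and N = 980:
  stratum 1: (320/980)²·(1 − 18/320)·119.86²/18 = 80.3121
  stratum 2: (450/980)²·(1 − 105/450)·156.10²/105 = 37.5142
  stratum 3: (210/980)²·(1 − 26/210)·303.62²/26 = 142.65
V̂(ȳ_st) = 260.476
SE(ȳ_st) = √260.476 = 16.1393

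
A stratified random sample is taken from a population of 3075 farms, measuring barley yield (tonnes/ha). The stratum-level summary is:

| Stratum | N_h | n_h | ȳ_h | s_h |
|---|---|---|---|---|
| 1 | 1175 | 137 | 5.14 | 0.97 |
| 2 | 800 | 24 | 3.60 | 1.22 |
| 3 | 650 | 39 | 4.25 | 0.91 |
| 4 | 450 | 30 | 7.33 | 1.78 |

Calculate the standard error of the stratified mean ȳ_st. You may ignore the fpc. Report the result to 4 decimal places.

V̂(ȳ_st) = Σ W_h² s_h²/n_h, with W_h = N_h/N and N = 3075:
  stratum 1: (1175/3075)²·0.97²/137 = 0.00100279
  stratum 2: (800/3075)²·1.22²/24 = 0.00419757
  stratum 3: (650/3075)²·0.91²/39 = 0.000948756
  stratum 4: (450/3075)²·1.78²/30 = 0.0022618
V̂(ȳ_st) = 0.00841091
SE(ȳ_st) = √0.00841091 = 0.091711

SE(ȳ_st) ≈ 0.0917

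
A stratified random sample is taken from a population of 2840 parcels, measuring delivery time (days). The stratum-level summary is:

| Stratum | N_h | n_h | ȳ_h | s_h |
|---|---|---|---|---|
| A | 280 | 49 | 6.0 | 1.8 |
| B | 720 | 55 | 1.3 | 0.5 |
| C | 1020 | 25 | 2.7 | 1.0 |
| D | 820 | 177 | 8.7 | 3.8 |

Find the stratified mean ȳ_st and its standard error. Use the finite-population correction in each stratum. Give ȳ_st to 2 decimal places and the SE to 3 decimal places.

ȳ_st = Σ W_h ȳ_h = (280·6.0 + 720·1.3 + 1020·2.7 + 820·8.7)/2840 = 4.40282
V̂(ȳ_st) = Σ W_h² (1 − n_h/N_h) s_h²/n_h, with W_h = N_h/N and N = 2840:
  stratum A: (280/2840)²·(1 − 49/280)·1.8²/49 = 0.000530252
  stratum B: (720/2840)²·(1 − 55/720)·0.5²/55 = 0.000269833
  stratum C: (1020/2840)²·(1 − 25/1020)·1.0²/25 = 0.00503323
  stratum D: (820/2840)²·(1 − 177/820)·3.8²/177 = 0.00533313
V̂(ȳ_st) = 0.0111664
SE(ȳ_st) = √0.0111664 = 0.105671

ȳ_st ≈ 4.40, SE ≈ 0.106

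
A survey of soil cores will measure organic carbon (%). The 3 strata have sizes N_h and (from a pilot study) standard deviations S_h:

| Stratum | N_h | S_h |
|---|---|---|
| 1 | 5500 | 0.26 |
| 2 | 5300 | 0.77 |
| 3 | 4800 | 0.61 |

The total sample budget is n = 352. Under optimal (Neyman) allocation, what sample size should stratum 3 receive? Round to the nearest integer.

122

Neyman allocation: n_h = n · N_h S_h / Σ N_i S_i, with n = 352.
  stratum 1: N_h·S_h = 5500·0.26 = 1430.00
  stratum 2: N_h·S_h = 5300·0.77 = 4081.00
  stratum 3: N_h·S_h = 4800·0.61 = 2928.00
Σ N_h S_h = 8439.00
n for stratum 3 = 352·2928.00/8439.00 = 122.130 → 122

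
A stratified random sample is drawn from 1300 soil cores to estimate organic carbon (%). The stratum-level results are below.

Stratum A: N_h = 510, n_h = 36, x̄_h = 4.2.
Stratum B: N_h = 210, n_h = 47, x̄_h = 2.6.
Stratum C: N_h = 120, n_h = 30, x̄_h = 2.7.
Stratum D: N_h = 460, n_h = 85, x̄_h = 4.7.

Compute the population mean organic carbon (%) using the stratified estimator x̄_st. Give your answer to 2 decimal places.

N = Σ N_h = 1300. Stratum weights W_h = N_h/N.
x̄_st = (510·4.2 + 210·2.6 + 120·2.7 + 460·4.7) / 1300 = 3.9800

x̄_st ≈ 3.98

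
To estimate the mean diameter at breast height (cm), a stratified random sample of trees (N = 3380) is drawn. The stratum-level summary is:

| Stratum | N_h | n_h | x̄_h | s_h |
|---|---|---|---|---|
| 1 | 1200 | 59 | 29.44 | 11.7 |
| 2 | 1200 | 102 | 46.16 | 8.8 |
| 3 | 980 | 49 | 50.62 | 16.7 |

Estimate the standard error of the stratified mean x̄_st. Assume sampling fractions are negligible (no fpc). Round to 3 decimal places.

V̂(x̄_st) = Σ W_h² s_h²/n_h, with W_h = N_h/N and N = 3380:
  stratum 1: (1200/3380)²·11.7²/59 = 0.292448
  stratum 2: (1200/3380)²·8.8²/102 = 0.0956961
  stratum 3: (980/3380)²·16.7²/49 = 0.478471
V̂(x̄_st) = 0.866615
SE(x̄_st) = √0.866615 = 0.930922

SE(x̄_st) ≈ 0.931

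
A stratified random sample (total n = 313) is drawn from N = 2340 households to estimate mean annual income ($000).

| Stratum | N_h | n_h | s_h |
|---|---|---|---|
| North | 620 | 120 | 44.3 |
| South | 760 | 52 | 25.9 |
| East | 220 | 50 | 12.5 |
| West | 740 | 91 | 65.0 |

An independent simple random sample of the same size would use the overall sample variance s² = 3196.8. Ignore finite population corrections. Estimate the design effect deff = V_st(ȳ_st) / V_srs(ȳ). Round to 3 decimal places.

V̂(ȳ_st) = Σ W_h² s_h²/n_h, with W_h = N_h/N and N = 2340:
  stratum North: (620/2340)²·44.3²/120 = 1.1481
  stratum South: (760/2340)²·25.9²/52 = 1.36079
  stratum East: (220/2340)²·12.5²/50 = 0.0276225
  stratum West: (740/2340)²·65.0²/91 = 4.6432
V_st = 7.17971
V_srs = s²/n = 3196.8/313 = 10.2134
deff = V_st / V_srs = 7.17971/10.2134 = 0.7030

deff ≈ 0.703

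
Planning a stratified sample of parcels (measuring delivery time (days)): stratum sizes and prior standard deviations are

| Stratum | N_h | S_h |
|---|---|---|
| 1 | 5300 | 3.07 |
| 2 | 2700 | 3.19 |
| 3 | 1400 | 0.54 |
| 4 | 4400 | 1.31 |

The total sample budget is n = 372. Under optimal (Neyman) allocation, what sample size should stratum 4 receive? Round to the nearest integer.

68

Neyman allocation: n_h = n · N_h S_h / Σ N_i S_i, with n = 372.
  stratum 1: N_h·S_h = 5300·3.07 = 16271.00
  stratum 2: N_h·S_h = 2700·3.19 = 8613.00
  stratum 3: N_h·S_h = 1400·0.54 = 756.00
  stratum 4: N_h·S_h = 4400·1.31 = 5764.00
Σ N_h S_h = 31404.00
n for stratum 4 = 372·5764.00/31404.00 = 68.278 → 68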